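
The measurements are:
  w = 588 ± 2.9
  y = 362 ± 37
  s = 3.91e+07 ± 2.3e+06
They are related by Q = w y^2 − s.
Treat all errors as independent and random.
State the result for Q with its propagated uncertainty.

Let p = w·y^2 = 7.71e+07. δp/p = √((1·δw/w)² + (2·δy/y)²) = √(2.43e-05 + 0.0418) = 0.204, so δp = 1.58e+07.
Q = p − s: δQ = √(δp² + δs²) = √(2.48e+14 + 5.29e+12) = 1.59e+07
Q = 3.8e+07.

(3.80 ± 1.59) × 10^7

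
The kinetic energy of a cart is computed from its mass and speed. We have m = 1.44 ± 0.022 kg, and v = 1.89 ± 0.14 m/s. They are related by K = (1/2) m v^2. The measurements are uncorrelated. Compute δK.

Since K is a product/quotient, work with relative uncertainties:
  (1·δm/m)² = (1×0.0153)² = 0.000233;  (2·δv/v)² = (2×0.0741)² = 0.0219
δK/K = √(0.0222) = 0.149
K = 2.57 J, so δK = 0.149 × 2.57 = 0.383 J.

0.383 J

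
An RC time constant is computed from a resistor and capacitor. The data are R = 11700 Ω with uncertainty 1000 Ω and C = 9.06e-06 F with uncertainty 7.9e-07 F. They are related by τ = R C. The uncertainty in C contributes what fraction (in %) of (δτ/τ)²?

(δτ/τ)² = (1·δR/R)² + (1·δC/C)²
  R term: (1×0.0855)² = 0.00731
  C term: (1×0.0872)² = 0.00760
Total = 0.0149. Share from C = 0.00760/0.0149 = 0.510.

51.0%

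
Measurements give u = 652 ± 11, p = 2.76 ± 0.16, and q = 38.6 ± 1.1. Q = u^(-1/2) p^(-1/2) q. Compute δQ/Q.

0.0415

Products/powers → add relative errors in quadrature, weighted by exponent:
  (−½·δu/u)² = (-0.5×0.0169)² = 7.12e-05;  (−½·δp/p)² = (-0.5×0.0580)² = 0.000840;  (1·δq/q)² = (1×0.0285)² = 0.000812
δQ/Q = √(0.00172) = 0.0415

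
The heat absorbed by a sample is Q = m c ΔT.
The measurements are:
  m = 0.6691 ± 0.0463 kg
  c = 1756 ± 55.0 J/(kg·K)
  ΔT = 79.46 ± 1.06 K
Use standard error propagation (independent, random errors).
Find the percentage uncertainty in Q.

7.71%

Q is a product of powers, so relative uncertainties combine in quadrature:
  (1·δm/m)² = (1×0.0692)² = 0.00479;  (1·δc/c)² = (1×0.0313)² = 0.000981;  (1·δΔT/ΔT)² = (1×0.0133)² = 0.000178
δQ/Q = √(0.00595) = 0.0771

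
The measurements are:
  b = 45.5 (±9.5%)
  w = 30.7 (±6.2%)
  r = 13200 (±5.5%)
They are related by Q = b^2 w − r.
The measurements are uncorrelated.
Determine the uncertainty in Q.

Let p = b^2·w = 63600. δp/p = √((2·δb/b)² + (1·δw/w)²) = √(0.0361 + 0.00384) = 0.200, so δp = 12700.
Q = p − r: δQ = √(δp² + δr²) = √(1.61e+08 + 5.27e+05) = 12700

12700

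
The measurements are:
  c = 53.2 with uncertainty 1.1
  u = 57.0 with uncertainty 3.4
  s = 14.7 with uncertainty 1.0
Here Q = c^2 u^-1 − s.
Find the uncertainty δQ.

Let p = c^2·u^-1 = 49.7. δp/p = √((2·δc/c)² + (-1·δu/u)²) = √(0.00171 + 0.00356) = 0.0726, so δp = 3.60.
Q = p − s: δQ = √(δp² + δs²) = √(13.0 + 1.00) = 3.74

3.74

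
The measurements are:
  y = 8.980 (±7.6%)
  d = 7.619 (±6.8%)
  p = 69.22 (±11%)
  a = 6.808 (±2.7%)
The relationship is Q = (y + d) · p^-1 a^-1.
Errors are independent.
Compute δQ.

Let u = y + d = 16.60. δu = √(δy² + δd²) = √(0.466 + 0.268) = 0.857, so δu/u = 0.0516.
Q is then a monomial in u, p, a:
δQ/Q = √((δu/u)² + (-1·δp/p)² + (-1·δa/a)²) = √(0.00266 + 0.0121 + 0.000729) = 0.124
Q = 0.03522, so δQ = 0.124 × 0.03522 = 0.00438.

0.00438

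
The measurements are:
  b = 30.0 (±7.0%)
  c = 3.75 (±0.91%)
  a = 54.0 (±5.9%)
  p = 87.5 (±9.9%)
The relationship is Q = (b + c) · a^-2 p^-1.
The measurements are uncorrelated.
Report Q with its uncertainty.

(1.32 ± 0.220) × 10^-4

Let u = b + c = 33.8. δu = √(δb² + δc²) = √(4.41 + 0.00116) = 2.10, so δu/u = 0.0622.
Q is then a monomial in u, a, p:
δQ/Q = √((δu/u)² + (-2·δa/a)² + (-1·δp/p)²) = √(0.00387 + 0.0139 + 0.00980) = 0.166
Q = 0.000132, so δQ = 0.166 × 0.000132 = 2.2e-05.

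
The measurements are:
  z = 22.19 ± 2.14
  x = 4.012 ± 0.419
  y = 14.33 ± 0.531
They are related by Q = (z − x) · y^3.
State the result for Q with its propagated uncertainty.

Let u = z − x = 18.18. δu = √(δz² + δx²) = √(4.58 + 0.176) = 2.18, so δu/u = 0.120.
Q is then a monomial in u, y:
δQ/Q = √((δu/u)² + (3·δy/y)²) = √(0.0144 + 0.0124) = 0.164
Q = 53490, so δQ = 0.164 × 53490 = 8750.

53490 ± 8750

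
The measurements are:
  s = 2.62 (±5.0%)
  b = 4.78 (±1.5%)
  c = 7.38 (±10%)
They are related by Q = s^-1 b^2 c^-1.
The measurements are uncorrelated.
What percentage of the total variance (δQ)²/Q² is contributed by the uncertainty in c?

74.6%

(δQ/Q)² = (-1·δs/s)² + (2·δb/b)² + (-1·δc/c)²
  s term: (-1×0.0500)² = 0.00250
  b term: (2×0.0150)² = 0.000900
  c term: (-1×0.100)² = 0.0100
Total = 0.0134. Share from c = 0.0100/0.0134 = 0.746.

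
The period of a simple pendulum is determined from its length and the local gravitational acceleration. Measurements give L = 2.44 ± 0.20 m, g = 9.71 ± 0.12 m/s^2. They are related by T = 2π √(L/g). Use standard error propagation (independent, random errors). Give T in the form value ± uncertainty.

3.15 ± 0.131 s

Each factor contributes (exponent × relative error)² to (δT/T)²:
  (½·δL/L)² = (0.5×0.0820)² = 0.00168;  (−½·δg/g)² = (-0.5×0.0124)² = 3.82e-05
δT/T = √(0.00172) = 0.0414
T = 3.15 s, so δT = 0.0414 × 3.15 = 0.131 s.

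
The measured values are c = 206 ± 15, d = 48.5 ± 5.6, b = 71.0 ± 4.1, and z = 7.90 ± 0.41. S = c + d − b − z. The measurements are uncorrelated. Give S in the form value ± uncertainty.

S is a linear combination, so absolute uncertainties add in quadrature:
  (δc)² = 225;  (δd)² = 31.4;  (δb)² = 16.8;  (δz)² = 0.168
δS = √(273) = 16.5
S = 176.

176 ± 16.5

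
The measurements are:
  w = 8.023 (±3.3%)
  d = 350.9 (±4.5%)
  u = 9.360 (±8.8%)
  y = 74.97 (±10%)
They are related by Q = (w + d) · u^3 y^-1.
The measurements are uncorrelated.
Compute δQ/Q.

Let h = w + d = 358.9. δh = √(δw² + δd²) = √(0.0701 + 249) = 15.8, so δh/h = 0.0440.
Q is then a monomial in h, u, y:
δQ/Q = √((δh/h)² + (3·δu/u)² + (-1·δy/y)²) = √(0.00194 + 0.0697 + 0.0100) = 0.286

0.286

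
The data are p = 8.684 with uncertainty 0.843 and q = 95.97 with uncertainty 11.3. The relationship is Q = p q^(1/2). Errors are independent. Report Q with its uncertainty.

85.07 ± 9.66

Since Q is a product/quotient, work with relative uncertainties:
  (1·δp/p)² = (1×0.0971)² = 0.00942;  (½·δq/q)² = (0.5×0.118)² = 0.00347
δQ/Q = √(0.0129) = 0.114
Q = 85.07, so δQ = 0.114 × 85.07 = 9.66.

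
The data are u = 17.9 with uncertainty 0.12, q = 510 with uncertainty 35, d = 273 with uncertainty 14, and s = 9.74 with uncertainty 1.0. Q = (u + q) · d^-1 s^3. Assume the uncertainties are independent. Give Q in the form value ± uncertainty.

1790 ± 570

Let w = u + q = 528. δw = √(δu² + δq²) = √(0.0144 + 1220) = 35.0, so δw/w = 0.0663.
Q is then a monomial in w, d, s:
δQ/Q = √((δw/w)² + (-1·δd/d)² + (3·δs/s)²) = √(0.00440 + 0.00263 + 0.0949) = 0.319
Q = 1790, so δQ = 0.319 × 1790 = 570.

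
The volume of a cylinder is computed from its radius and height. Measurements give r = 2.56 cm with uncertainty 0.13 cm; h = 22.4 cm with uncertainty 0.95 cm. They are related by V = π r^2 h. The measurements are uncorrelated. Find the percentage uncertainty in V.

11.0%

Each factor contributes (exponent × relative error)² to (δV/V)²:
  (2·δr/r)² = (2×0.0508)² = 0.0103;  (1·δh/h)² = (1×0.0424)² = 0.00180
δV/V = √(0.0121) = 0.110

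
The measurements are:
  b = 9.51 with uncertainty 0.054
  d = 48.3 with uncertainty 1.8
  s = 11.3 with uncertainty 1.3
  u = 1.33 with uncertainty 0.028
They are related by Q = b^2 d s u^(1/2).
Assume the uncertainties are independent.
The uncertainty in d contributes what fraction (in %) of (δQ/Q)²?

9.34%

(δQ/Q)² = (2·δb/b)² + (1·δd/d)² + (1·δs/s)² + (½·δu/u)²
  b term: (2×0.00568)² = 0.000129
  d term: (1×0.0373)² = 0.00139
  s term: (1×0.115)² = 0.0132
  u term: (0.5×0.0211)² = 0.000111
Total = 0.0149. Share from d = 0.00139/0.0149 = 0.0934.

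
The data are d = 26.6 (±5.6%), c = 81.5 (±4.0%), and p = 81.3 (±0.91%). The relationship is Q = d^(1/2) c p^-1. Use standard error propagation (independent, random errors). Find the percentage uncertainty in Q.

4.97%

Q is a product of powers, so relative uncertainties combine in quadrature:
  (½·δd/d)² = (0.5×0.0560)² = 0.000784;  (1·δc/c)² = (1×0.0400)² = 0.00160;  (-1·δp/p)² = (-1×0.00910)² = 8.28e-05
δQ/Q = √(0.00247) = 0.0497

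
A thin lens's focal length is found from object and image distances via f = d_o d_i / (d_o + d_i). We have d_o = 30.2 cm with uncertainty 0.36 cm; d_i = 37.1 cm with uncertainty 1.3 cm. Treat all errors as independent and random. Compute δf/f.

∂f/∂d_o = (d_i/(d_o+d_i))² = 0.304;  ∂f/∂d_i = (d_o/(d_o+d_i))² = 0.201
δf = √((∂f/∂d_o · δd_o)² + (∂f/∂d_i · δd_i)²) = √(0.0120 + 0.0685) = 0.284 cm
f = 16.6 cm, so δf/f = 0.284/16.6 = 0.0170.

0.0170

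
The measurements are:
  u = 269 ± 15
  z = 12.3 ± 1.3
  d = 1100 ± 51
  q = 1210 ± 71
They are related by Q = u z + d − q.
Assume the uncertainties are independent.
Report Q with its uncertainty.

3200 ± 405

Let p = u·z = 3310. δp/p = √((1·δu/u)² + (1·δz/z)²) = √(0.00311 + 0.0112) = 0.119, so δp = 395.
Q = p + d − q: δQ = √(δp² + δd² + δq²) = √(1.56e+05 + 2600 + 5040) = 405
Q = 3200.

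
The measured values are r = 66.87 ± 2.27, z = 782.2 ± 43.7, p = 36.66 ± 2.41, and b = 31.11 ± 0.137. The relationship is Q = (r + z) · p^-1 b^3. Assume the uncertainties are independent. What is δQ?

Let u = r + z = 849.1. δu = √(δr² + δz²) = √(5.15 + 1910) = 43.8, so δu/u = 0.0515.
Q is then a monomial in u, p, b:
δQ/Q = √((δu/u)² + (-1·δp/p)² + (3·δb/b)²) = √(0.00266 + 0.00432 + 0.000175) = 0.0846
Q = 697400, so δQ = 0.0846 × 697400 = 59000.

59000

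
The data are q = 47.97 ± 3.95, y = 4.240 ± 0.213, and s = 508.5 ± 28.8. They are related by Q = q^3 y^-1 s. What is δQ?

Each factor contributes (exponent × relative error)² to (δQ/Q)²:
  (3·δq/q)² = (3×0.0823)² = 0.0610;  (-1·δy/y)² = (-1×0.0502)² = 0.00252;  (1·δs/s)² = (1×0.0566)² = 0.00321
δQ/Q = √(0.0668) = 0.258
Q = 1.324e+07, so δQ = 0.258 × 1.324e+07 = 3.42e+06.

3.42e+06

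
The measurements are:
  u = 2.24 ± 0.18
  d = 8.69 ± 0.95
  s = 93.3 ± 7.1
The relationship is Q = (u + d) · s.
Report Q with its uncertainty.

Let w = u + d = 10.9. δw = √(δu² + δd²) = √(0.0324 + 0.902) = 0.967, so δw/w = 0.0885.
Q is then a monomial in w, s:
δQ/Q = √((δw/w)² + (1·δs/s)²) = √(0.00783 + 0.00579) = 0.117
Q = 1020, so δQ = 0.117 × 1020 = 119.

1020 ± 119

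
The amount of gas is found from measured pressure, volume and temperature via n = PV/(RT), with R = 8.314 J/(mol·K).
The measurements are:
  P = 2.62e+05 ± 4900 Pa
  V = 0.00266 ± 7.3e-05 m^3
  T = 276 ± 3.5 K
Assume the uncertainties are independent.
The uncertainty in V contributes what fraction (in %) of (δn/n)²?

59.6%

(δn/n)² = (1·δP/P)² + (1·δV/V)² + (-1·δT/T)²
  P term: (1×0.0187)² = 0.000350
  V term: (1×0.0274)² = 0.000753
  T term: (-1×0.0127)² = 0.000161
Total = 0.00126. Share from V = 0.000753/0.00126 = 0.596.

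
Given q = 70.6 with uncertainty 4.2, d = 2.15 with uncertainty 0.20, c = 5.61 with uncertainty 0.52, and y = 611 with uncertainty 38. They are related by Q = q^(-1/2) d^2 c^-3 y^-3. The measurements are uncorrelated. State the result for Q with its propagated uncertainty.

Since Q is a product/quotient, work with relative uncertainties:
  (−½·δq/q)² = (-0.5×0.0595)² = 0.000885;  (2·δd/d)² = (2×0.0930)² = 0.0346;  (-3·δc/c)² = (-3×0.0927)² = 0.0773;  (-3·δy/y)² = (-3×0.0622)² = 0.0348
δQ/Q = √(0.148) = 0.384
Q = 1.37e-11, so δQ = 0.384 × 1.37e-11 = 5.25e-12.

(1.37 ± 0.525) × 10^-11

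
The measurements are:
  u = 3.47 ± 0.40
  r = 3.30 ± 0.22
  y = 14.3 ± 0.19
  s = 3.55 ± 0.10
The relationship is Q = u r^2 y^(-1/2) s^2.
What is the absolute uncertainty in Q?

Each factor contributes (exponent × relative error)² to (δQ/Q)²:
  (1·δu/u)² = (1×0.115)² = 0.0133;  (2·δr/r)² = (2×0.0667)² = 0.0178;  (−½·δy/y)² = (-0.5×0.0133)² = 4.41e-05;  (2·δs/s)² = (2×0.0282)² = 0.00317
δQ/Q = √(0.0343) = 0.185
Q = 126, so δQ = 0.185 × 126 = 23.3.

23.3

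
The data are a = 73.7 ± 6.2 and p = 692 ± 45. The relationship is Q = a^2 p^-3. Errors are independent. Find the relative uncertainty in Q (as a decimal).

Since Q is a product/quotient, work with relative uncertainties:
  (2·δa/a)² = (2×0.0841)² = 0.0283;  (-3·δp/p)² = (-3×0.0650)² = 0.0381
δQ/Q = √(0.0664) = 0.258

0.258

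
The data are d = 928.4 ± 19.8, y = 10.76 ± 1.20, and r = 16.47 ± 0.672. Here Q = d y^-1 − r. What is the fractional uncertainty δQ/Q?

0.141

Let p = d·y^-1 = 86.28. δp/p = √((1·δd/d)² + (-1·δy/y)²) = √(0.000455 + 0.0124) = 0.114, so δp = 9.80.
Q = p − r: δQ = √(δp² + δr²) = √(96.0 + 0.452) = 9.82
Q = 69.81, so δQ/Q = 9.82/69.81 = 0.141.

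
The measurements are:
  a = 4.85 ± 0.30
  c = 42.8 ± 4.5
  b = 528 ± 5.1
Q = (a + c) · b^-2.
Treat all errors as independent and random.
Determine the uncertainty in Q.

Let u = a + c = 47.6. δu = √(δa² + δc²) = √(0.0900 + 20.2) = 4.51, so δu/u = 0.0946.
Q is then a monomial in u, b:
δQ/Q = √((δu/u)² + (-2·δb/b)²) = √(0.00896 + 0.000373) = 0.0966
Q = 0.000171, so δQ = 0.0966 × 0.000171 = 1.65e-05.

1.65e-05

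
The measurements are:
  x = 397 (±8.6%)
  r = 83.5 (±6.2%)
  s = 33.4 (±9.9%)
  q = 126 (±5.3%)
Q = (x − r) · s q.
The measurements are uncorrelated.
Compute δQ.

Let u = x − r = 314. δu = √(δx² + δr²) = √(1170 + 26.8) = 34.5, so δu/u = 0.110.
Q is then a monomial in u, s, q:
δQ/Q = √((δu/u)² + (1·δs/s)² + (1·δq/q)²) = √(0.0121 + 0.00980 + 0.00281) = 0.157
Q = 1.32e+06, so δQ = 0.157 × 1.32e+06 = 2.08e+05.

2.08e+05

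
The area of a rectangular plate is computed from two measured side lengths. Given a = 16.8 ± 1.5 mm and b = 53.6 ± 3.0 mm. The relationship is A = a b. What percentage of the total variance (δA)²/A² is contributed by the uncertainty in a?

(δA/A)² = (1·δa/a)² + (1·δb/b)²
  a term: (1×0.0893)² = 0.00797
  b term: (1×0.0560)² = 0.00313
Total = 0.0111. Share from a = 0.00797/0.0111 = 0.718.

71.8%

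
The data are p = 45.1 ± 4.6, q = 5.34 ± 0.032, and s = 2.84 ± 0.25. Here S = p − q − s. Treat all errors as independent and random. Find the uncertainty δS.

4.61

Absolute uncertainties add in quadrature for a linear combination:
  (δp)² = 21.2;  (δq)² = 0.00102;  (δs)² = 0.0625
δS = √(21.2) = 4.61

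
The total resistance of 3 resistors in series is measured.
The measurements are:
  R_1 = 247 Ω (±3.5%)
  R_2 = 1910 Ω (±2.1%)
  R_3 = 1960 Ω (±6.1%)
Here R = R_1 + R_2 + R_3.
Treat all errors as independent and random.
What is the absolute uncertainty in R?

126 Ω

For a sum/difference, combine absolute errors in quadrature:
  (δR_1)² = 74.7;  (δR_2)² = 1610;  (δR_3)² = 14300
δR = √(16000) = 126 Ω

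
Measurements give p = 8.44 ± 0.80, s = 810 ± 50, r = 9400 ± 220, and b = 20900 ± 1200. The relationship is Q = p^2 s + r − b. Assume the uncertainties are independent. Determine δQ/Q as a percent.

25.0%

Let w = p^2·s = 57700. δw/w = √((2·δp/p)² + (1·δs/s)²) = √(0.0359 + 0.00381) = 0.199, so δw = 11500.
Q = w + r − b: δQ = √(δw² + δr² + δb²) = √(1.32e+08 + 48400 + 1.44e+06) = 11600
Q = 46200, so δQ/Q = 11600/46200 = 0.250.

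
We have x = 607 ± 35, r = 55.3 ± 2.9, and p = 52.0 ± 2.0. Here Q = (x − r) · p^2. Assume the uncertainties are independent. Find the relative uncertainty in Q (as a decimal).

Let u = x − r = 552. δu = √(δx² + δr²) = √(1220 + 8.41) = 35.1, so δu/u = 0.0637.
Q is then a monomial in u, p:
δQ/Q = √((δu/u)² + (2·δp/p)²) = √(0.00405 + 0.00592) = 0.0998

0.0998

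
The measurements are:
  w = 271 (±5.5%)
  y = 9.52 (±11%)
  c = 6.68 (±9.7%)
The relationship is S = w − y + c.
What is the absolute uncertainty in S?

S is a linear combination, so absolute uncertainties add in quadrature:
  (δw)² = 222;  (δy)² = 1.10;  (δc)² = 0.420
δS = √(224) = 15.0

15.0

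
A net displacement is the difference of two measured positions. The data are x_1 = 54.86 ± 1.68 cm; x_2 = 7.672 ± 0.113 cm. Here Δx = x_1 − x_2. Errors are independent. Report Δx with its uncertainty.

Each term contributes (cᵢ δxᵢ)² to (δΔx)²:
  (δx_1)² = 2.82;  (δx_2)² = 0.0128
δΔx = √(2.84) = 1.68 cm
Δx = 47.19 cm.

47.19 ± 1.68 cm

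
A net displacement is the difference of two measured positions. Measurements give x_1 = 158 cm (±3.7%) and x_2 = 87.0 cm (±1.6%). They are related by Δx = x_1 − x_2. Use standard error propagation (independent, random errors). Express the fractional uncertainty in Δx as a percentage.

8.46%

Each term contributes (cᵢ δxᵢ)² to (δΔx)²:
  (δx_1)² = 34.2;  (δx_2)² = 1.94
δΔx = √(36.1) = 6.01 cm
Δx = 71.0 cm, so δΔx/Δx = 6.01/71.0 = 0.0846.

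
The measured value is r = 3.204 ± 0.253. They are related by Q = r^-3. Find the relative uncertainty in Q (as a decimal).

0.237

Products/powers → add relative errors in quadrature, weighted by exponent:
  (-3·δr/r)² = (-3×0.0790)² = 0.0561
δQ/Q = √(0.0561) = 0.237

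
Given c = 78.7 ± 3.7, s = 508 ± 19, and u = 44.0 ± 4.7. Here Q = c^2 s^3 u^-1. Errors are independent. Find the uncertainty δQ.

Each factor contributes (exponent × relative error)² to (δQ/Q)²:
  (2·δc/c)² = (2×0.0470)² = 0.00884;  (3·δs/s)² = (3×0.0374)² = 0.0126;  (-1·δu/u)² = (-1×0.107)² = 0.0114
δQ/Q = √(0.0328) = 0.181
Q = 1.85e+10, so δQ = 0.181 × 1.85e+10 = 3.34e+09.

3.34e+09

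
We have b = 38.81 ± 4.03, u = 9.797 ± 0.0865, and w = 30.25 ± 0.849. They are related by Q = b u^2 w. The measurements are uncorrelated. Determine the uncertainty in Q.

12300

Relative error in a monomial: (δQ/Q)² = Σ (nᵢ · δxᵢ/xᵢ)².
  (1·δb/b)² = (1×0.104)² = 0.0108;  (2·δu/u)² = (2×0.00883)² = 0.000312;  (1·δw/w)² = (1×0.0281)² = 0.000788
δQ/Q = √(0.0119) = 0.109
Q = 112700, so δQ = 0.109 × 112700 = 12300.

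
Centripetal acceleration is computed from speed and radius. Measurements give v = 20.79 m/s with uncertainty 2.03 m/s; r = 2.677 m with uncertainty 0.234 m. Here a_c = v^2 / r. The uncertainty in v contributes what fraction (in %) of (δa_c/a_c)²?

(δa_c/a_c)² = (2·δv/v)² + (-1·δr/r)²
  v term: (2×0.0976)² = 0.0381
  r term: (-1×0.0874)² = 0.00764
Total = 0.0458. Share from v = 0.0381/0.0458 = 0.833.

83.3%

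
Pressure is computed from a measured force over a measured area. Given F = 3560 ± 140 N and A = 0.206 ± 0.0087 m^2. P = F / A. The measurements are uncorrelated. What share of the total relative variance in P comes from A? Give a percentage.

(δP/P)² = (1·δF/F)² + (-1·δA/A)²
  F term: (1×0.0393)² = 0.00155
  A term: (-1×0.0422)² = 0.00178
Total = 0.00333. Share from A = 0.00178/0.00333 = 0.536.

53.6%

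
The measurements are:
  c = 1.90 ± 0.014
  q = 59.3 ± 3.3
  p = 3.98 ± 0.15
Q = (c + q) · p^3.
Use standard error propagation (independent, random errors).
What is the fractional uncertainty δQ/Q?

0.125

Let u = c + q = 61.2. δu = √(δc² + δq²) = √(0.000196 + 10.9) = 3.30, so δu/u = 0.0539.
Q is then a monomial in u, p:
δQ/Q = √((δu/u)² + (3·δp/p)²) = √(0.00291 + 0.0128) = 0.125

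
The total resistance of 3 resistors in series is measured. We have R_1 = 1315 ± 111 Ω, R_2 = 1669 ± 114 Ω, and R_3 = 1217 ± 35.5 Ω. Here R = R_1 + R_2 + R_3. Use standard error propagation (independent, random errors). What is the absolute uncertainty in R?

Each term contributes (cᵢ δxᵢ)² to (δR)²:
  (δR_1)² = 12300;  (δR_2)² = 13000;  (δR_3)² = 1260
δR = √(26600) = 163 Ω

163 Ω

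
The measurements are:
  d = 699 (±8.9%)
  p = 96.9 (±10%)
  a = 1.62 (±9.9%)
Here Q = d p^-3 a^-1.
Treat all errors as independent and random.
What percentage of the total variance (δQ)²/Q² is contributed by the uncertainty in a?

9.10%

(δQ/Q)² = (1·δd/d)² + (-3·δp/p)² + (-1·δa/a)²
  d term: (1×0.0890)² = 0.00792
  p term: (-3×0.100)² = 0.0900
  a term: (-1×0.0990)² = 0.00980
Total = 0.108. Share from a = 0.00980/0.108 = 0.0910.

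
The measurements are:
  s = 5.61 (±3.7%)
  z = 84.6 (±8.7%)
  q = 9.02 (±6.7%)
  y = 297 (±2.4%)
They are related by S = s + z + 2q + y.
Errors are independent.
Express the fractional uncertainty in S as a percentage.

Sums and differences: (δS)² = Σ (cᵢ δxᵢ)².
  (δs)² = 0.0431;  (δz)² = 54.2;  (2·δq)² = 1.46;  (δy)² = 50.8
δS = √(106) = 10.3
S = 405, so δS/S = 10.3/405 = 0.0255.

2.55%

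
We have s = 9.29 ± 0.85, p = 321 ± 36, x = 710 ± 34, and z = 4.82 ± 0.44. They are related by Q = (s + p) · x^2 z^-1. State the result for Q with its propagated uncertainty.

(3.45 ± 0.592) × 10^7

Let u = s + p = 330. δu = √(δs² + δp²) = √(0.722 + 1300) = 36.0, so δu/u = 0.109.
Q is then a monomial in u, x, z:
δQ/Q = √((δu/u)² + (2·δx/x)² + (-1·δz/z)²) = √(0.0119 + 0.00917 + 0.00833) = 0.171
Q = 3.45e+07, so δQ = 0.171 × 3.45e+07 = 5.92e+06.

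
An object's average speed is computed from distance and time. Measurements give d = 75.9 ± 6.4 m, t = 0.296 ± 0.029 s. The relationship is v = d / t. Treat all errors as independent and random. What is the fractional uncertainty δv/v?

0.129

Since v is a product/quotient, work with relative uncertainties:
  (1·δd/d)² = (1×0.0843)² = 0.00711;  (-1·δt/t)² = (-1×0.0980)² = 0.00960
δv/v = √(0.0167) = 0.129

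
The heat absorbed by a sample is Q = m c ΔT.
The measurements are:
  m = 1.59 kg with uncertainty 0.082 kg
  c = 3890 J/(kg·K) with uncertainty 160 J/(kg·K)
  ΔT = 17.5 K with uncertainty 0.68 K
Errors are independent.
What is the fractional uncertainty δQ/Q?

Products/powers → add relative errors in quadrature, weighted by exponent:
  (1·δm/m)² = (1×0.0516)² = 0.00266;  (1·δc/c)² = (1×0.0411)² = 0.00169;  (1·δΔT/ΔT)² = (1×0.0389)² = 0.00151
δQ/Q = √(0.00586) = 0.0766

0.0766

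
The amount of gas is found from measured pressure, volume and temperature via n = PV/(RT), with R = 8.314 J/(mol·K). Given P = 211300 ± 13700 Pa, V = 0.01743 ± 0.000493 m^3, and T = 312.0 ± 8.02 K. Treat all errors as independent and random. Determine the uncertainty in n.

Relative error in a monomial: (δn/n)² = Σ (nᵢ · δxᵢ/xᵢ)².
  (1·δP/P)² = (1×0.0648)² = 0.00420;  (1·δV/V)² = (1×0.0283)² = 0.000800;  (-1·δT/T)² = (-1×0.0257)² = 0.000661
δn/n = √(0.00566) = 0.0753
n = 1.420 mol, so δn = 0.0753 × 1.420 = 0.107 mol.

0.107 mol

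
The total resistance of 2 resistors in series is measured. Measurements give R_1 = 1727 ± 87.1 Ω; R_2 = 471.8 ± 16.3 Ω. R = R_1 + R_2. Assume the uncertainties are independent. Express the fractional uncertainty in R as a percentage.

4.03%

Absolute uncertainties add in quadrature for a linear combination:
  (δR_1)² = 7590;  (δR_2)² = 266
δR = √(7850) = 88.6 Ω
R = 2199 Ω, so δR/R = 88.6/2199 = 0.0403.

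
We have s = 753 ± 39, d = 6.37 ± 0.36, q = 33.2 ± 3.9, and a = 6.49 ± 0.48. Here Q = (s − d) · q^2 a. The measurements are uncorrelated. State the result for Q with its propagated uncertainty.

(5.34 ± 1.34) × 10^6

Let u = s − d = 747. δu = √(δs² + δd²) = √(1520 + 0.130) = 39.0, so δu/u = 0.0522.
Q is then a monomial in u, q, a:
δQ/Q = √((δu/u)² + (2·δq/q)² + (1·δa/a)²) = √(0.00273 + 0.0552 + 0.00547) = 0.252
Q = 5.34e+06, so δQ = 0.252 × 5.34e+06 = 1.34e+06.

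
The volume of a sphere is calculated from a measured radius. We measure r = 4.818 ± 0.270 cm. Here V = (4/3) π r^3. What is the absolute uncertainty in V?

V ∝ r^3, so δV/V = |3| · δr/r = 3 × 0.0560 = 0.168.
V = 468.5 cm^3, so δV = 0.168 × 468.5 = 78.8 cm^3.

78.8 cm^3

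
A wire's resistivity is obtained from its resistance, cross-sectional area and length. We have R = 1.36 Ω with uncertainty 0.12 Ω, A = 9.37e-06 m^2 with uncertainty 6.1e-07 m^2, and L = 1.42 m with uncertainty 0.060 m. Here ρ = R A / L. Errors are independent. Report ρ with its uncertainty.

(8.97 ± 1.05) × 10^-6 Ω·m

Since ρ is a product/quotient, work with relative uncertainties:
  (1·δR/R)² = (1×0.0882)² = 0.00779;  (1·δA/A)² = (1×0.0651)² = 0.00424;  (-1·δL/L)² = (-1×0.0423)² = 0.00179
δρ/ρ = √(0.0138) = 0.118
ρ = 8.97e-06 Ω·m, so δρ = 0.118 × 8.97e-06 = 1.05e-06 Ω·m.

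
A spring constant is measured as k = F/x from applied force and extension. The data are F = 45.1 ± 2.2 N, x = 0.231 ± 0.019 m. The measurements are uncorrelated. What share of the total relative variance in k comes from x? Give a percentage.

(δk/k)² = (1·δF/F)² + (-1·δx/x)²
  F term: (1×0.0488)² = 0.00238
  x term: (-1×0.0823)² = 0.00677
Total = 0.00914. Share from x = 0.00677/0.00914 = 0.740.

74.0%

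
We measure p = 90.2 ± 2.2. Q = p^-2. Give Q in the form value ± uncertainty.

Each factor contributes (exponent × relative error)² to (δQ/Q)²:
  (-2·δp/p)² = (-2×0.0244)² = 0.00238
δQ/Q = √(0.00238) = 0.0488
Q = 0.000123, so δQ = 0.0488 × 0.000123 = 6e-06.

(1.23 ± 0.0600) × 10^-4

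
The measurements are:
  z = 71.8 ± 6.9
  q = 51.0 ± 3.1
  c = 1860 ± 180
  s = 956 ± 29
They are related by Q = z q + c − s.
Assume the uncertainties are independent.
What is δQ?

Let p = z·q = 3660. δp/p = √((1·δz/z)² + (1·δq/q)²) = √(0.00924 + 0.00369) = 0.114, so δp = 416.
Q = p + c − s: δQ = √(δp² + δc² + δs²) = √(1.73e+05 + 32400 + 841) = 455

455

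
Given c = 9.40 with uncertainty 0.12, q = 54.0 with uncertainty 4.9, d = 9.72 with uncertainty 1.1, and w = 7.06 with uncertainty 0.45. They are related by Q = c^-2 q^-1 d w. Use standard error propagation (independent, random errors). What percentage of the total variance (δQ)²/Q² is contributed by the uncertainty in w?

(δQ/Q)² = (-2·δc/c)² + (-1·δq/q)² + (1·δd/d)² + (1·δw/w)²
  c term: (-2×0.0128)² = 0.000652
  q term: (-1×0.0907)² = 0.00823
  d term: (1×0.113)² = 0.0128
  w term: (1×0.0637)² = 0.00406
Total = 0.0258. Share from w = 0.00406/0.0258 = 0.158.

15.8%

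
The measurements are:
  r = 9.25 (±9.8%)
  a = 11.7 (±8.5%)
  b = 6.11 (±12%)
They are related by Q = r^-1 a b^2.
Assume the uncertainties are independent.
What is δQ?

12.9

Relative error in a monomial: (δQ/Q)² = Σ (nᵢ · δxᵢ/xᵢ)².
  (-1·δr/r)² = (-1×0.0980)² = 0.00960;  (1·δa/a)² = (1×0.0850)² = 0.00723;  (2·δb/b)² = (2×0.120)² = 0.0576
δQ/Q = √(0.0744) = 0.273
Q = 47.2, so δQ = 0.273 × 47.2 = 12.9.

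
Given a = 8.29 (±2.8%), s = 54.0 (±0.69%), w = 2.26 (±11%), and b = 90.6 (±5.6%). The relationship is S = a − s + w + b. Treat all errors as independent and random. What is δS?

5.10

For a sum/difference, combine absolute errors in quadrature:
  (δa)² = 0.0539;  (δs)² = 0.139;  (δw)² = 0.0618;  (δb)² = 25.7
δS = √(26.0) = 5.10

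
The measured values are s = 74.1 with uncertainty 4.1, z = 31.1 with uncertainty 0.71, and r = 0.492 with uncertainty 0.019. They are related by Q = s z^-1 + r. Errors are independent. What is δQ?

0.144

Let p = s·z^-1 = 2.38. δp/p = √((1·δs/s)² + (-1·δz/z)²) = √(0.00306 + 0.000521) = 0.0599, so δp = 0.143.
Q = p + r: δQ = √(δp² + δr²) = √(0.0203 + 0.000361) = 0.144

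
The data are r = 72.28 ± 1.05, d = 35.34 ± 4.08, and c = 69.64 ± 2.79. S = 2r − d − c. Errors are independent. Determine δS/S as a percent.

Sums and differences: (δS)² = Σ (cᵢ δxᵢ)².
  (2·δr)² = 4.41;  (δd)² = 16.6;  (δc)² = 7.78
δS = √(28.8) = 5.37
S = 39.58, so δS/S = 5.37/39.58 = 0.136.

13.6%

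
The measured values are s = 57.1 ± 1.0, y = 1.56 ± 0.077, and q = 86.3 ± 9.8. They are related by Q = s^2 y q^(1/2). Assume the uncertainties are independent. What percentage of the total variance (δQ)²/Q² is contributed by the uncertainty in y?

35.4%

(δQ/Q)² = (2·δs/s)² + (1·δy/y)² + (½·δq/q)²
  s term: (2×0.0175)² = 0.00123
  y term: (1×0.0494)² = 0.00244
  q term: (0.5×0.114)² = 0.00322
Total = 0.00689. Share from y = 0.00244/0.00689 = 0.354.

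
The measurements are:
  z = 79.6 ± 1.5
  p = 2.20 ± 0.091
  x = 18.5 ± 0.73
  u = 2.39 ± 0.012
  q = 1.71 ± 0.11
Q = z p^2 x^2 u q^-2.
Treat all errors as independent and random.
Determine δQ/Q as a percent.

17.3%

For a monomial Q ∝ z, p^2, x^2, u, q^-2, fractional errors add in quadrature:
  (1·δz/z)² = (1×0.0188)² = 0.000355;  (2·δp/p)² = (2×0.0414)² = 0.00684;  (2·δx/x)² = (2×0.0395)² = 0.00623;  (1·δu/u)² = (1×0.00502)² = 2.52e-05;  (-2·δq/q)² = (-2×0.0643)² = 0.0166
δQ/Q = √(0.0300) = 0.173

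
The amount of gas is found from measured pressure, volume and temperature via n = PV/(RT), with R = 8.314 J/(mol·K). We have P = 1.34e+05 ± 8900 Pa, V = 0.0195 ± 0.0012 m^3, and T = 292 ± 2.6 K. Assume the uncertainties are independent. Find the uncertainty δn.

0.0979 mol

Each factor contributes (exponent × relative error)² to (δn/n)²:
  (1·δP/P)² = (1×0.0664)² = 0.00441;  (1·δV/V)² = (1×0.0615)² = 0.00379;  (-1·δT/T)² = (-1×0.00890)² = 7.93e-05
δn/n = √(0.00828) = 0.0910
n = 1.08 mol, so δn = 0.0910 × 1.08 = 0.0979 mol.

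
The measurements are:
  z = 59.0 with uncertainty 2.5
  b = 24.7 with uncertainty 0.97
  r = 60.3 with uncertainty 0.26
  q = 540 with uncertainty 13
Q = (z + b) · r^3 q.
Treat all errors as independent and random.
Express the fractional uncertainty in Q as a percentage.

Let u = z + b = 83.7. δu = √(δz² + δb²) = √(6.25 + 0.941) = 2.68, so δu/u = 0.0320.
Q is then a monomial in u, r, q:
δQ/Q = √((δu/u)² + (3·δr/r)² + (1·δq/q)²) = √(0.00103 + 0.000167 + 0.000580) = 0.0421

4.21%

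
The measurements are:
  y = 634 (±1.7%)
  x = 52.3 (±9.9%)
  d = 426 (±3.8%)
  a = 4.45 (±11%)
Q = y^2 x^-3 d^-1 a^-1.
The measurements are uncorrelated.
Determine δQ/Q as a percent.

32.1%

Each factor contributes (exponent × relative error)² to (δQ/Q)²:
  (2·δy/y)² = (2×0.0170)² = 0.00116;  (-3·δx/x)² = (-3×0.0990)² = 0.0882;  (-1·δd/d)² = (-1×0.0380)² = 0.00144;  (-1·δa/a)² = (-1×0.110)² = 0.0121
δQ/Q = √(0.103) = 0.321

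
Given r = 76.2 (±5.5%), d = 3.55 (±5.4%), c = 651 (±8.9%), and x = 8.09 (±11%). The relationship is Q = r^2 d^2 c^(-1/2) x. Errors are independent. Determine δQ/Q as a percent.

19.5%

Products/powers → add relative errors in quadrature, weighted by exponent:
  (2·δr/r)² = (2×0.0550)² = 0.0121;  (2·δd/d)² = (2×0.0540)² = 0.0117;  (−½·δc/c)² = (-0.5×0.0890)² = 0.00198;  (1·δx/x)² = (1×0.110)² = 0.0121
δQ/Q = √(0.0378) = 0.195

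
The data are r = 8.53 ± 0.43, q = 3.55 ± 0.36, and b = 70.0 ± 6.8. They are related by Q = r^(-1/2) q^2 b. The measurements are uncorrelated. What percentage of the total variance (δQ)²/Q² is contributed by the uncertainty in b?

(δQ/Q)² = (−½·δr/r)² + (2·δq/q)² + (1·δb/b)²
  r term: (-0.5×0.0504)² = 0.000635
  q term: (2×0.101)² = 0.0411
  b term: (1×0.0971)² = 0.00944
Total = 0.0512. Share from b = 0.00944/0.0512 = 0.184.

18.4%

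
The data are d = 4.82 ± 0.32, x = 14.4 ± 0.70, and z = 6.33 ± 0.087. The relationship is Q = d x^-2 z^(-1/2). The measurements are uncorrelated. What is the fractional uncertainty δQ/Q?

Each factor contributes (exponent × relative error)² to (δQ/Q)²:
  (1·δd/d)² = (1×0.0664)² = 0.00441;  (-2·δx/x)² = (-2×0.0486)² = 0.00945;  (−½·δz/z)² = (-0.5×0.0137)² = 4.72e-05
δQ/Q = √(0.0139) = 0.118

0.118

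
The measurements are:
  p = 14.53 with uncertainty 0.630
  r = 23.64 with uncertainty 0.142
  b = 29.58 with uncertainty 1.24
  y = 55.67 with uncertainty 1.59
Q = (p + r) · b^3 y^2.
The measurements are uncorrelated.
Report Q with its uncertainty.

Let u = p + r = 38.17. δu = √(δp² + δr²) = √(0.397 + 0.0202) = 0.646, so δu/u = 0.0169.
Q is then a monomial in u, b, y:
δQ/Q = √((δu/u)² + (3·δb/b)² + (2·δy/y)²) = √(0.000286 + 0.0158 + 0.00326) = 0.139
Q = 3.062e+09, so δQ = 0.139 × 3.062e+09 = 4.26e+08.

(3.062 ± 0.426) × 10^9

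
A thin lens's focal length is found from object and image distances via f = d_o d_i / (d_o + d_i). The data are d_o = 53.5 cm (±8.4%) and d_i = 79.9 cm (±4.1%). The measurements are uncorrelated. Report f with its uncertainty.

32.0 ± 1.70 cm

∂f/∂d_o = (d_i/(d_o+d_i))² = 0.359;  ∂f/∂d_i = (d_o/(d_o+d_i))² = 0.161
δf = √((∂f/∂d_o · δd_o)² + (∂f/∂d_i · δd_i)²) = √(2.60 + 0.278) = 1.70 cm
f = 32.0 cm.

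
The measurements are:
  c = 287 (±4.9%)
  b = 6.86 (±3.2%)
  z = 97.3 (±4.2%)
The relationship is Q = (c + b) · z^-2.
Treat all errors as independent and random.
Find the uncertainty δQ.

Let u = c + b = 294. δu = √(δc² + δb²) = √(198 + 0.0482) = 14.1, so δu/u = 0.0479.
Q is then a monomial in u, z:
δQ/Q = √((δu/u)² + (-2·δz/z)²) = √(0.00229 + 0.00706) = 0.0967
Q = 0.0310, so δQ = 0.0967 × 0.0310 = 0.00300.

0.00300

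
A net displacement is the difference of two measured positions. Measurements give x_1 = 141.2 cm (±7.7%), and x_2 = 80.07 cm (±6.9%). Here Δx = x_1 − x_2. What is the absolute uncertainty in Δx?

Sums and differences: (δΔx)² = Σ (cᵢ δxᵢ)².
  (δx_1)² = 118;  (δx_2)² = 30.5
δΔx = √(149) = 12.2 cm

12.2 cm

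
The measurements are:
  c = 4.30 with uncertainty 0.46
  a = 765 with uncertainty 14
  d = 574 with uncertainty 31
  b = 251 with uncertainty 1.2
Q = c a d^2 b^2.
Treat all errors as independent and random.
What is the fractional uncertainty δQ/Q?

0.153

Each factor contributes (exponent × relative error)² to (δQ/Q)²:
  (1·δc/c)² = (1×0.107)² = 0.0114;  (1·δa/a)² = (1×0.0183)² = 0.000335;  (2·δd/d)² = (2×0.0540)² = 0.0117;  (2·δb/b)² = (2×0.00478)² = 9.14e-05
δQ/Q = √(0.0235) = 0.153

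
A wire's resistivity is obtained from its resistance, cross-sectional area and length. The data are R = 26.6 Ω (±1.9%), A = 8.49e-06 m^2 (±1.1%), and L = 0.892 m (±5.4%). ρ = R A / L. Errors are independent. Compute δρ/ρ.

0.0583

Each factor contributes (exponent × relative error)² to (δρ/ρ)²:
  (1·δR/R)² = (1×0.0190)² = 0.000361;  (1·δA/A)² = (1×0.0110)² = 0.000121;  (-1·δL/L)² = (-1×0.0540)² = 0.00292
δρ/ρ = √(0.00340) = 0.0583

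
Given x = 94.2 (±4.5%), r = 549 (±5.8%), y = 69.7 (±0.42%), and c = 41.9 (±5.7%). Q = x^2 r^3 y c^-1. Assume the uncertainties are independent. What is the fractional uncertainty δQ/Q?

0.204

Each factor contributes (exponent × relative error)² to (δQ/Q)²:
  (2·δx/x)² = (2×0.0450)² = 0.00810;  (3·δr/r)² = (3×0.0580)² = 0.0303;  (1·δy/y)² = (1×0.00420)² = 1.76e-05;  (-1·δc/c)² = (-1×0.0570)² = 0.00325
δQ/Q = √(0.0416) = 0.204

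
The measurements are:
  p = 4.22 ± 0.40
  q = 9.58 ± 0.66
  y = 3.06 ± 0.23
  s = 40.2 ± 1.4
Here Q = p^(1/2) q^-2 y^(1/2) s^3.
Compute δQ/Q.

Each factor contributes (exponent × relative error)² to (δQ/Q)²:
  (½·δp/p)² = (0.5×0.0948)² = 0.00225;  (-2·δq/q)² = (-2×0.0689)² = 0.0190;  (½·δy/y)² = (0.5×0.0752)² = 0.00141;  (3·δs/s)² = (3×0.0348)² = 0.0109
δQ/Q = √(0.0336) = 0.183

0.183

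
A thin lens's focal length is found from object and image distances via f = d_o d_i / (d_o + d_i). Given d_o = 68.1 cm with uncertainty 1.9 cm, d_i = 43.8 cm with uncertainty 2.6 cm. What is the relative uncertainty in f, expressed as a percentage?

∂f/∂d_o = (d_i/(d_o+d_i))² = 0.153;  ∂f/∂d_i = (d_o/(d_o+d_i))² = 0.370
δf = √((∂f/∂d_o · δd_o)² + (∂f/∂d_i · δd_i)²) = √(0.0847 + 0.927) = 1.01 cm
f = 26.7 cm, so δf/f = 1.01/26.7 = 0.0377.

3.77%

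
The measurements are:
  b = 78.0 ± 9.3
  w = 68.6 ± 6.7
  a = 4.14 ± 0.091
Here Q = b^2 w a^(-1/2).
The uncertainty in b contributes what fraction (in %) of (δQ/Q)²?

(δQ/Q)² = (2·δb/b)² + (1·δw/w)² + (−½·δa/a)²
  b term: (2×0.119)² = 0.0569
  w term: (1×0.0977)² = 0.00954
  a term: (-0.5×0.0220)² = 0.000121
Total = 0.0665. Share from b = 0.0569/0.0665 = 0.855.

85.5%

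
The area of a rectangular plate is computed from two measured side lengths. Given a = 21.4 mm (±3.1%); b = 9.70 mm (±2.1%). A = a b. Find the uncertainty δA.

Products/powers → add relative errors in quadrature, weighted by exponent:
  (1·δa/a)² = (1×0.0310)² = 0.000961;  (1·δb/b)² = (1×0.0210)² = 0.000441
δA/A = √(0.00140) = 0.0374
A = 208 mm^2, so δA = 0.0374 × 208 = 7.77 mm^2.

7.77 mm^2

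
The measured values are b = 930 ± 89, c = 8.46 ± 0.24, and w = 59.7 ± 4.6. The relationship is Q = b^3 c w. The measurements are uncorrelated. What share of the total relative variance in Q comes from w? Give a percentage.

(δQ/Q)² = (3·δb/b)² + (1·δc/c)² + (1·δw/w)²
  b term: (3×0.0957)² = 0.0824
  c term: (1×0.0284)² = 0.000805
  w term: (1×0.0771)² = 0.00594
Total = 0.0892. Share from w = 0.00594/0.0892 = 0.0666.

6.66%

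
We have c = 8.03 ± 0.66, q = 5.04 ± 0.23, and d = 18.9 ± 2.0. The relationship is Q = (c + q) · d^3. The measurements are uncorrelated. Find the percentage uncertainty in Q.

32.2%

Let u = c + q = 13.1. δu = √(δc² + δq²) = √(0.436 + 0.0529) = 0.699, so δu/u = 0.0535.
Q is then a monomial in u, d:
δQ/Q = √((δu/u)² + (3·δd/d)²) = √(0.00286 + 0.101) = 0.322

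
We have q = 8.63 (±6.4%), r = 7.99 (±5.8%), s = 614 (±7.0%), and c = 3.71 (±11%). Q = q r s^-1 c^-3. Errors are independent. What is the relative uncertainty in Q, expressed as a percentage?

34.8%

Since Q is a product/quotient, work with relative uncertainties:
  (1·δq/q)² = (1×0.0640)² = 0.00410;  (1·δr/r)² = (1×0.0580)² = 0.00336;  (-1·δs/s)² = (-1×0.0700)² = 0.00490;  (-3·δc/c)² = (-3×0.110)² = 0.109
δQ/Q = √(0.121) = 0.348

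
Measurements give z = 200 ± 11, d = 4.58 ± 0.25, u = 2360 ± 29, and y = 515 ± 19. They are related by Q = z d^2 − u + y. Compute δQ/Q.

Let p = z·d^2 = 4200. δp/p = √((1·δz/z)² + (2·δd/d)²) = √(0.00302 + 0.0119) = 0.122, so δp = 513.
Q = p − u + y: δQ = √(δp² + δu² + δy²) = √(2.63e+05 + 841 + 361) = 514
Q = 2350, so δQ/Q = 514/2350 = 0.219.

0.219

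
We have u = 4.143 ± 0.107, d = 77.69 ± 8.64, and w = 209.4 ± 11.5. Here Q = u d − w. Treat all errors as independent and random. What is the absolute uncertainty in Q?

38.5

Let p = u·d = 321.9. δp/p = √((1·δu/u)² + (1·δd/d)²) = √(0.000667 + 0.0124) = 0.114, so δp = 36.7.
Q = p − w: δQ = √(δp² + δw²) = √(1350 + 132) = 38.5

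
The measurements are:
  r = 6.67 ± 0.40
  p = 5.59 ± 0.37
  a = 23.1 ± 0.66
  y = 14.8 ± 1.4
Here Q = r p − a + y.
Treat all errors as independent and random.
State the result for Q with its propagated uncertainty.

Let w = r·p = 37.3. δw/w = √((1·δr/r)² + (1·δp/p)²) = √(0.00360 + 0.00438) = 0.0893, so δw = 3.33.
Q = w − a + y: δQ = √(δw² + δa² + δy²) = √(11.1 + 0.436 + 1.96) = 3.67
Q = 29.0.

29.0 ± 3.67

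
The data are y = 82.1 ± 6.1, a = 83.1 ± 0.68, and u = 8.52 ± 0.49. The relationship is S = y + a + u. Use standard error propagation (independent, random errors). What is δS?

Sums and differences: (δS)² = Σ (cᵢ δxᵢ)².
  (δy)² = 37.2;  (δa)² = 0.462;  (δu)² = 0.240
δS = √(37.9) = 6.16

6.16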